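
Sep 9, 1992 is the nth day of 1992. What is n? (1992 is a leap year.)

253

Days in months before Sep: 31 + 29 + 31 + 30 + 31 + 30 + 31 + 31 = 244.
Plus 9 days into Sep → day 253.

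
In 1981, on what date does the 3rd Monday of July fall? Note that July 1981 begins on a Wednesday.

July 1981 begins on a Wednesday, so the first Monday is July 6 (5 days later).
The 3rd Monday is 2 weeks later: 6 + 14 = 20.

1981-07-20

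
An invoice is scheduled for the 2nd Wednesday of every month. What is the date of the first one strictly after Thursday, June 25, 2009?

July 8, 2009

June 2009 starts on a Monday; its first Wednesday is the 3rd, so the 2nd Wednesday is the 10th — June 10, 2009.
That is not after June 25, 2009, so look at July 2009.
July 2009 starts on a Wednesday; its first Wednesday is the 1st, so the 2nd Wednesday is the 8th — July 8, 2009.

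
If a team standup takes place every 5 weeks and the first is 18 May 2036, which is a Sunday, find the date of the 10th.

29 March 2037

The 10th occurrence is 9 intervals after the first: 9 × 35 = 315 days after 18 May 2036.
May has 31 days — 13 days to the end of May leaves 302.
June has 30 days (272 left).
July has 31 days (241 left).
August has 31 days (210 left).
September has 30 days (180 left).
October has 31 days (149 left).
November has 30 days (119 left).
December has 31 days (88 left).
January has 31 days (57 left).
February has 28 days (29 left).
29 days into March → 29 March 2037.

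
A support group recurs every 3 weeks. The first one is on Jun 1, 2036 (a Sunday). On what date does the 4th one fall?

The 4th occurrence is 3 intervals after the first: 3 × 21 = 63 days after Jun 1, 2036.
Jun has 30 days — 29 days to the end of Jun leaves 34.
Jul has 31 days (3 left).
3 days into Aug → Aug 3, 2036.

Aug 3, 2036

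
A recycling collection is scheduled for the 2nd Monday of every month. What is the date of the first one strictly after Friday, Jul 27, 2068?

Jul 2068 starts on a Sunday; its first Monday is the 2nd, so the 2nd Monday is the 9th — Jul 9, 2068.
That is not after Jul 27, 2068, so look at Aug 2068.
Aug 2068 starts on a Wednesday; its first Monday is the 6th, so the 2nd Monday is the 13th — Aug 13, 2068.

Aug 13, 2068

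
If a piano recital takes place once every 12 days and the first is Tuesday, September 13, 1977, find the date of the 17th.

March 24, 1978

The 17th occurrence is 16 intervals after the first: 16 × 12 = 192 days after September 13, 1977.
September has 30 days — 17 days to the end of September leaves 175.
October has 31 days (144 left).
November has 30 days (114 left).
December has 31 days (83 left).
January has 31 days (52 left).
February has 28 days (24 left).
24 days into March → March 24, 1978.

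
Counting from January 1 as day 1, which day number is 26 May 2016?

Days in months before May: 31 + 29 + 31 + 30 = 121.
Plus 26 days into May → day 147.

147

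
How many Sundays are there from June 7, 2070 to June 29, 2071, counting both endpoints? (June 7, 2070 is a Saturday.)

June 7, 2070 is a Saturday; the first Sunday on or after it is June 8, 2070 (1 day later).
From June 8, 2070 to June 29, 2071: 206 + 180 = 386 days (rest of 2070, to June 29, 2071 in 2071).
386 ÷ 7 = 55 full weeks with remainder 1, so 55 more Sundays after the first → 56.

56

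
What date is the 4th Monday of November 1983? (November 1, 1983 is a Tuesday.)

November 1983 begins on a Tuesday, so the first Monday is November 7 (6 days later).
The 4th Monday is 3 weeks later: 7 + 21 = 28.

1983-11-28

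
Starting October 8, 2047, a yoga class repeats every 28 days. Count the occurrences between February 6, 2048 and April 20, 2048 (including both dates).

2

Occurrences land 28·i days after October 8, 2047 for i = 0, 1, 2, …
February 6, 2048 is 121 days after the start; 121 ÷ 28 = 4 remainder 9; since the remainder is 9, round up to i = 5. First occurrence in the window: #6 on February 25, 2048 (5×28 = 140 days in).
April 20, 2048 is 195 days after the start; 195 ÷ 28 = 6 remainder 27. Last occurrence in the window: #7 on March 24, 2048.
Occurrences #6 through #7: 2 in total.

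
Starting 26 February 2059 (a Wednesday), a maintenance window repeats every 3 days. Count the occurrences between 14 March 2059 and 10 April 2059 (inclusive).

Occurrences land 3·i days after 26 February 2059 for i = 0, 1, 2, …
14 March 2059 is 16 days after the start; 16 ÷ 3 = 5 remainder 1; since the remainder is 1, round up to i = 6. First occurrence in the window: #7 on 16 March 2059 (6×3 = 18 days in).
10 April 2059 is 43 days after the start; 43 ÷ 3 = 14 remainder 1. Last occurrence in the window: #15 on 9 April 2059.
Occurrences #7 through #15: 9 in total.

9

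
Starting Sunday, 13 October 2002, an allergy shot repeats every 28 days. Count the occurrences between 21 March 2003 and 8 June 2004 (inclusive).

Occurrences land 28·i days after 13 October 2002 for i = 0, 1, 2, …
21 March 2003 is 159 days after the start; 159 ÷ 28 = 5 remainder 19; since the remainder is 19, round up to i = 6. First occurrence in the window: #7 on 30 March 2003 (6×28 = 168 days in).
8 June 2004 is 604 days after the start; 604 ÷ 28 = 21 remainder 16. Last occurrence in the window: #22 on 23 May 2004.
Occurrences #7 through #22: 16 in total.

16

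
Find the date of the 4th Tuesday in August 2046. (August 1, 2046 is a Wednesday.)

28 August 2046

August 2046 begins on a Wednesday, so the first Tuesday is August 7 (6 days later).
The 4th Tuesday is 3 weeks later: 7 + 21 = 28.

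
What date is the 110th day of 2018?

January has 31 days (110 − 31 = 79 remain).
February has 28 days (79 − 28 = 51 remain).
March has 31 days (51 − 31 = 20 remain).
20 into April → April 20.

April 20, 2018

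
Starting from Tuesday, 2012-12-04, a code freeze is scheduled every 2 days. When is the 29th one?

2013-01-29

The 29th occurrence is 28 intervals after the first: 28 × 2 = 56 days after 2012-12-04.
December has 31 days — 27 days to the end of December leaves 29.
29 days into January → 2013-01-29.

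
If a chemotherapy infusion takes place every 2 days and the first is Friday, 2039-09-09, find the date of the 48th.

2039-12-12

The 48th occurrence is 47 intervals after the first: 47 × 2 = 94 days after 2039-09-09.
September has 30 days — 21 days to the end of September leaves 73.
October has 31 days (42 left).
November has 30 days (12 left).
12 days into December → 2039-12-12.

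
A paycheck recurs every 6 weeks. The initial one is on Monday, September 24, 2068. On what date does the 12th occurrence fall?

December 30, 2069

The 12th occurrence is 11 intervals after the first: 11 × 42 = 462 days after September 24, 2068.
September has 30 days — 6 days to the end of September leaves 456.
From end of September to end of 2068 is 92 days (364 left).
January has 31 days (333 left).
February has 28 days (305 left).
March has 31 days (274 left).
April has 30 days (244 left).
May has 31 days (213 left).
June has 30 days (183 left).
July has 31 days (152 left).
August has 31 days (121 left).
September has 30 days (91 left).
October has 31 days (60 left).
November has 30 days (30 left).
30 days into December → December 30, 2069.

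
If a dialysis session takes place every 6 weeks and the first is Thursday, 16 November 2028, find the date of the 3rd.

The 3rd occurrence is 2 intervals after the first: 2 × 42 = 84 days after 16 November 2028.
November has 30 days — 14 days to the end of November leaves 70.
December has 31 days (39 left).
January has 31 days (8 left).
8 days into February → 8 February 2029.

8 February 2029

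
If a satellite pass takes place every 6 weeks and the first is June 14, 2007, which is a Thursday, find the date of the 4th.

October 18, 2007

The 4th occurrence is 3 intervals after the first: 3 × 42 = 126 days after June 14, 2007.
June has 30 days — 16 days to the end of June leaves 110.
July has 31 days (79 left).
August has 31 days (48 left).
September has 30 days (18 left).
18 days into October → October 18, 2007.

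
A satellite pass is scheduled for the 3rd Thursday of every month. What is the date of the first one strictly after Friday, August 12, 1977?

August 18, 1977

August 1977 starts on a Monday; its first Thursday is the 4th, so the 3rd Thursday is the 18th — August 18, 1977.
August 18, 1977 is after August 12, 1977, so that is the next one.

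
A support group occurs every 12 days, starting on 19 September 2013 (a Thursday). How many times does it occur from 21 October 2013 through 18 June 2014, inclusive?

Occurrences land 12·i days after 19 September 2013 for i = 0, 1, 2, …
21 October 2013 is 32 days after the start; 32 ÷ 12 = 2 remainder 8; since the remainder is 8, round up to i = 3. First occurrence in the window: #4 on 25 October 2013 (3×12 = 36 days in).
18 June 2014 is 272 days after the start; 272 ÷ 12 = 22 remainder 8. Last occurrence in the window: #23 on 10 June 2014.
Occurrences #4 through #23: 20 in total.

20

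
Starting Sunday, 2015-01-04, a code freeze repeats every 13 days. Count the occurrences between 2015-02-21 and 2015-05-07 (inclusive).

Occurrences land 13·i days after 2015-01-04 for i = 0, 1, 2, …
2015-02-21 is 48 days after the start; 48 ÷ 13 = 3 remainder 9; since the remainder is 9, round up to i = 4. First occurrence in the window: #5 on 2015-02-25 (4×13 = 52 days in).
2015-05-07 is 123 days after the start; 123 ÷ 13 = 9 remainder 6. Last occurrence in the window: #10 on 2015-05-01.
Occurrences #5 through #10: 6 in total.

6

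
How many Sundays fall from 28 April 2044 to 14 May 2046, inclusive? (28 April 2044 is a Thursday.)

107

28 April 2044 is a Thursday; the first Sunday on or after it is 1 May 2044 (3 days later).
From 1 May 2044 to 14 May 2046: 244 + 365 + 134 = 743 days (rest of 2044, 2045, to 14 May 2046 in 2046).
743 ÷ 7 = 106 full weeks with remainder 1, so 106 more Sundays after the first → 107.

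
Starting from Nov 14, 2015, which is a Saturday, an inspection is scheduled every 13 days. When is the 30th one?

Nov 25, 2016

The 30th occurrence is 29 intervals after the first: 29 × 13 = 377 days after Nov 14, 2015.
Nov has 30 days — 16 days to the end of Nov leaves 361.
Dec has 31 days (330 left).
Jan has 31 days (299 left).
Feb has 29 days (270 left).
Mar has 31 days (239 left).
Apr has 30 days (209 left).
May has 31 days (178 left).
Jun has 30 days (148 left).
Jul has 31 days (117 left).
Aug has 31 days (86 left).
Sep has 30 days (56 left).
Oct has 31 days (25 left).
25 days into Nov → Nov 25, 2016.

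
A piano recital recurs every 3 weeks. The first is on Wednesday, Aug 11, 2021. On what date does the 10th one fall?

Feb 16, 2022

The 10th occurrence is 9 intervals after the first: 9 × 21 = 189 days after Aug 11, 2021.
Aug has 31 days — 20 days to the end of Aug leaves 169.
Sep has 30 days (139 left).
Oct has 31 days (108 left).
Nov has 30 days (78 left).
Dec has 31 days (47 left).
Jan has 31 days (16 left).
16 days into Feb → Feb 16, 2022.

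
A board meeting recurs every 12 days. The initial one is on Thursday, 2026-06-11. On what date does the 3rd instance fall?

2026-07-05

The 3rd occurrence is 2 intervals after the first: 2 × 12 = 24 days after 2026-06-11.
June has 30 days — 19 days to the end of June leaves 5.
5 days into July → 2026-07-05.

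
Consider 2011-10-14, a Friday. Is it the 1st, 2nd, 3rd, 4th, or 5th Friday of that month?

Day 14 falls in week ⌈14/7⌉ of the month.
Days 1–7 hold the 1st Friday, 8–14 the 2nd, 15–21 the 3rd, 22–28 the 4th, 29–31 the 5th.
14 is in the range for the 2nd.

2nd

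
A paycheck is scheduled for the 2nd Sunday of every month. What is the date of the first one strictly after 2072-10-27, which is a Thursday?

2072-11-13

October 2072 starts on a Saturday; its first Sunday is the 2nd, so the 2nd Sunday is the 9th — 2072-10-09.
That is not after 2072-10-27, so look at November 2072.
November 2072 starts on a Tuesday; its first Sunday is the 6th, so the 2nd Sunday is the 13th — 2072-11-13.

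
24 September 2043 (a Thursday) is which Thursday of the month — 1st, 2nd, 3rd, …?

4th

Day 24 falls in week ⌈24/7⌉ of the month.
Days 1–7 hold the 1st Thursday, 8–14 the 2nd, 15–21 the 3rd, 22–28 the 4th, 29–31 the 5th.
24 is in the range for the 4th.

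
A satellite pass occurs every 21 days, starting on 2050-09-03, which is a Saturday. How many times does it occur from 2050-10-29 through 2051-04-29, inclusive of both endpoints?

9

Occurrences land 21·i days after 2050-09-03 for i = 0, 1, 2, …
2050-10-29 is 56 days after the start; 56 ÷ 21 = 2 remainder 14; since the remainder is 14, round up to i = 3. First occurrence in the window: #4 on 2050-11-05 (3×21 = 63 days in).
2051-04-29 is 238 days after the start; 238 ÷ 21 = 11 remainder 7. Last occurrence in the window: #12 on 2051-04-22.
Occurrences #4 through #12: 9 in total.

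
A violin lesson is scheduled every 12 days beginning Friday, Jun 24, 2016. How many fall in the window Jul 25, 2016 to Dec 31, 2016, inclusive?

Occurrences land 12·i days after Jun 24, 2016 for i = 0, 1, 2, …
Jul 25, 2016 is 31 days after the start; 31 ÷ 12 = 2 remainder 7; since the remainder is 7, round up to i = 3. First occurrence in the window: #4 on Jul 30, 2016 (3×12 = 36 days in).
Dec 31, 2016 is 190 days after the start; 190 ÷ 12 = 15 remainder 10. Last occurrence in the window: #16 on Dec 21, 2016.
Occurrences #4 through #16: 13 in total.

13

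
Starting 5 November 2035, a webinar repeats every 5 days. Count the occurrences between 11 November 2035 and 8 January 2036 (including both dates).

Occurrences land 5·i days after 5 November 2035 for i = 0, 1, 2, …
11 November 2035 is 6 days after the start; 6 ÷ 5 = 1 remainder 1; since the remainder is 1, round up to i = 2. First occurrence in the window: #3 on 15 November 2035 (2×5 = 10 days in).
8 January 2036 is 64 days after the start; 64 ÷ 5 = 12 remainder 4. Last occurrence in the window: #13 on 4 January 2036.
Occurrences #3 through #13: 11 in total.

11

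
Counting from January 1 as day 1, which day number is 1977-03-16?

Days in months before March: 31 + 28 = 59.
Plus 16 days into March → day 75.

75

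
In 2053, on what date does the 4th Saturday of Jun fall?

The first Saturday of Jun 2053 is Jun 7.
The 4th Saturday is 3 weeks later: 7 + 21 = 28.

Jun 28, 2053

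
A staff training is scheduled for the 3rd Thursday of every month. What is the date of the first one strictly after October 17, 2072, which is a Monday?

October 20, 2072

October 2072 starts on a Saturday; its first Thursday is the 6th, so the 3rd Thursday is the 20th — October 20, 2072.
October 20, 2072 is after October 17, 2072, so that is the next one.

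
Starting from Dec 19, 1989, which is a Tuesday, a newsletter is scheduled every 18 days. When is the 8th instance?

Apr 24, 1990

The 8th occurrence is 7 intervals after the first: 7 × 18 = 126 days after Dec 19, 1989.
Dec has 31 days — 12 days to the end of Dec leaves 114.
Jan has 31 days (83 left).
Feb has 28 days (55 left).
Mar has 31 days (24 left).
24 days into Apr → Apr 24, 1990.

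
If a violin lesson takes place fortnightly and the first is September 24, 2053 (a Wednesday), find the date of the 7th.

The 7th occurrence is 6 intervals after the first: 6 × 14 = 84 days after September 24, 2053.
September has 30 days — 6 days to the end of September leaves 78.
October has 31 days (47 left).
November has 30 days (17 left).
17 days into December → December 17, 2053.

December 17, 2053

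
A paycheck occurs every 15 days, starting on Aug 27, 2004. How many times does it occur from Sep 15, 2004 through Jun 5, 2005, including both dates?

Occurrences land 15·i days after Aug 27, 2004 for i = 0, 1, 2, …
Sep 15, 2004 is 19 days after the start; 19 ÷ 15 = 1 remainder 4; since the remainder is 4, round up to i = 2. First occurrence in the window: #3 on Sep 26, 2004 (2×15 = 30 days in).
Jun 5, 2005 is 282 days after the start; 282 ÷ 15 = 18 remainder 12. Last occurrence in the window: #19 on May 24, 2005.
Occurrences #3 through #19: 17 in total.

17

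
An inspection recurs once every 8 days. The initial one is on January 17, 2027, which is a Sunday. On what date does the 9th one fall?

The 9th occurrence is 8 intervals after the first: 8 × 8 = 64 days after January 17, 2027.
January has 31 days — 14 days to the end of January leaves 50.
February has 28 days (22 left).
22 days into March → March 22, 2027.

March 22, 2027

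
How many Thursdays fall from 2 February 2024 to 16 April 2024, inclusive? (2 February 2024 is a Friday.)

10

2 February 2024 is a Friday; the first Thursday on or after it is 8 February 2024 (6 days later).
From 8 February 2024 to 16 April 2024: 21 + 31 + 16 = 68 days (rest of February, March, April).
68 ÷ 7 = 9 full weeks with remainder 5, so 9 more Thursdays after the first → 10.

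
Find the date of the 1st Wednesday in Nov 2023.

Nov 1, 2023

The first Wednesday of Nov 2023 is Nov 1.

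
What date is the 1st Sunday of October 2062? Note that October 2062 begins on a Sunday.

October 2062 begins on a Sunday, so the first Sunday is October 1.

1 October 2062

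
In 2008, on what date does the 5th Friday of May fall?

May 30, 2008

The first Friday of May 2008 is May 2.
The 5th Friday is 4 weeks later: 2 + 28 = 30.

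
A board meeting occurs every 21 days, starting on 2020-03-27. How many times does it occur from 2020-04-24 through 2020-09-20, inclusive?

7

Occurrences land 21·i days after 2020-03-27 for i = 0, 1, 2, …
2020-04-24 is 28 days after the start; 28 ÷ 21 = 1 remainder 7; since the remainder is 7, round up to i = 2. First occurrence in the window: #3 on 2020-05-08 (2×21 = 42 days in).
2020-09-20 is 177 days after the start; 177 ÷ 21 = 8 remainder 9. Last occurrence in the window: #9 on 2020-09-11.
Occurrences #3 through #9: 7 in total.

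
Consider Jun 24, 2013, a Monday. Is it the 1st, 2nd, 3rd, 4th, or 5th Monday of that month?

4th

Day 24 falls in week ⌈24/7⌉ of the month.
Days 1–7 hold the 1st Monday, 8–14 the 2nd, 15–21 the 3rd, 22–28 the 4th, 29–31 the 5th.
24 is in the range for the 4th.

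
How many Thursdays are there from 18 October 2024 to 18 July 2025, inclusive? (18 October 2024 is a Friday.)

39

18 October 2024 is a Friday; the first Thursday on or after it is 24 October 2024 (6 days later).
From 24 October 2024 to 18 July 2025: 7 + 30 + 31 + 31 + 28 + 31 + 30 + 31 + 30 + 18 = 267 days (rest of October, November, December, January, February, March, April, May, June, July).
267 ÷ 7 = 38 full weeks with remainder 1, so 38 more Thursdays after the first → 39.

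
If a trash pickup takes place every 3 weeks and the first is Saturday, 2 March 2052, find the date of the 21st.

26 April 2053

The 21st occurrence is 20 intervals after the first: 20 × 21 = 420 days after 2 March 2052.
March has 31 days — 29 days to the end of March leaves 391.
April has 30 days (361 left).
May has 31 days (330 left).
June has 30 days (300 left).
July has 31 days (269 left).
August has 31 days (238 left).
September has 30 days (208 left).
October has 31 days (177 left).
November has 30 days (147 left).
December has 31 days (116 left).
January has 31 days (85 left).
February has 28 days (57 left).
March has 31 days (26 left).
26 days into April → 26 April 2053.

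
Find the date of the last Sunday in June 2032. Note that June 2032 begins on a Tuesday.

2032-06-27

June 2032 begins on a Tuesday, so the first Sunday is June 6 (5 days later).
June 2032 has 30 days. Adding weeks: 6, 13, 20, 27 — the last one ≤ 30 is the 27th.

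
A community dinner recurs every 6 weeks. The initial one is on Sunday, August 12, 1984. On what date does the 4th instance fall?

December 16, 1984

The 4th occurrence is 3 intervals after the first: 3 × 42 = 126 days after August 12, 1984.
August has 31 days — 19 days to the end of August leaves 107.
September has 30 days (77 left).
October has 31 days (46 left).
November has 30 days (16 left).
16 days into December → December 16, 1984.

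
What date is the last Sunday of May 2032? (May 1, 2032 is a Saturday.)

May 2032 begins on a Saturday, so the first Sunday is May 2 (1 day later).
May 2032 has 31 days. Adding weeks: 2, 9, 16, 23, 30 — the last one ≤ 31 is the 30th.

2032-05-30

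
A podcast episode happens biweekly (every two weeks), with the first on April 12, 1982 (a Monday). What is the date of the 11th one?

August 30, 1982

The 11th occurrence is 10 intervals after the first: 10 × 14 = 140 days after April 12, 1982.
April has 30 days — 18 days to the end of April leaves 122.
May has 31 days (91 left).
June has 30 days (61 left).
July has 31 days (30 left).
30 days into August → August 30, 1982.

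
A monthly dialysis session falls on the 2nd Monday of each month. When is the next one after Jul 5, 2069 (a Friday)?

Jul 2069 starts on a Monday; its first Monday is the 1st, so the 2nd Monday is the 8th — Jul 8, 2069.
Jul 8, 2069 is after Jul 5, 2069, so that is the next one.

Jul 8, 2069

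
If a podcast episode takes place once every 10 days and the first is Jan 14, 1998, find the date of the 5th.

Feb 23, 1998

The 5th occurrence is 4 intervals after the first: 4 × 10 = 40 days after Jan 14, 1998.
Jan has 31 days — 17 days to the end of Jan leaves 23.
23 days into Feb → Feb 23, 1998.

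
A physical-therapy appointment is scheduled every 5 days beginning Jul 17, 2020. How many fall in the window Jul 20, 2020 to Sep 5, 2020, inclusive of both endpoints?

10

Occurrences land 5·i days after Jul 17, 2020 for i = 0, 1, 2, …
Jul 20, 2020 is 3 days after the start; 3 ÷ 5 = 0 remainder 3; since the remainder is 3, round up to i = 1. First occurrence in the window: #2 on Jul 22, 2020 (1×5 = 5 days in).
Sep 5, 2020 is 50 days after the start; 50 ÷ 5 = 10 remainder 0. Last occurrence in the window: #11 on Sep 5, 2020.
Occurrences #2 through #11: 10 in total.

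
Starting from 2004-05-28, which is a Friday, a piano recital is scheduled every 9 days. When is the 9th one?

2004-08-08

The 9th occurrence is 8 intervals after the first: 8 × 9 = 72 days after 2004-05-28.
May has 31 days — 3 days to the end of May leaves 69.
June has 30 days (39 left).
July has 31 days (8 left).
8 days into August → 2004-08-08.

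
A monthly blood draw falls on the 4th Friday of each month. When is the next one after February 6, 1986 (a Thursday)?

February 1986 starts on a Saturday; its first Friday is the 7th, so the 4th Friday is the 28th — February 28, 1986.
February 28, 1986 is after February 6, 1986, so that is the next one.

February 28, 1986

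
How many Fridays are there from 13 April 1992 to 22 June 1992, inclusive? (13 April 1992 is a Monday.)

13 April 1992 is a Monday; the first Friday on or after it is 17 April 1992 (4 days later).
From 17 April 1992 to 22 June 1992: 13 + 31 + 22 = 66 days (rest of April, May, June).
66 ÷ 7 = 9 full weeks with remainder 3, so 9 more Fridays after the first → 10.

10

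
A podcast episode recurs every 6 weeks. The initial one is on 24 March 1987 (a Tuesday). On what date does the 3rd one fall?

16 June 1987

The 3rd occurrence is 2 intervals after the first: 2 × 42 = 84 days after 24 March 1987.
March has 31 days — 7 days to the end of March leaves 77.
April has 30 days (47 left).
May has 31 days (16 left).
16 days into June → 16 June 1987.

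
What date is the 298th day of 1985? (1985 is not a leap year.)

January has 31 days (298 − 31 = 267 remain).
February has 28 days (267 − 28 = 239 remain).
March has 31 days (239 − 31 = 208 remain).
April has 30 days (208 − 30 = 178 remain).
May has 31 days (178 − 31 = 147 remain).
June has 30 days (147 − 30 = 117 remain).
July has 31 days (117 − 31 = 86 remain).
August has 31 days (86 − 31 = 55 remain).
September has 30 days (55 − 30 = 25 remain).
25 into October → October 25.

1985-10-25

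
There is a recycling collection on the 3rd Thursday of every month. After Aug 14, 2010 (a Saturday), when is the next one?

Aug 19, 2010

Aug 2010 starts on a Sunday; its first Thursday is the 5th, so the 3rd Thursday is the 19th — Aug 19, 2010.
Aug 19, 2010 is after Aug 14, 2010, so that is the next one.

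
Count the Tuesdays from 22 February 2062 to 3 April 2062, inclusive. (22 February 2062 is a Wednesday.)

22 February 2062 is a Wednesday; the first Tuesday on or after it is 28 February 2062 (6 days later).
From 28 February 2062 to 3 April 2062: 0 + 31 + 3 = 34 days (rest of February, March, April).
34 ÷ 7 = 4 full weeks with remainder 6, so 4 more Tuesdays after the first → 5.

5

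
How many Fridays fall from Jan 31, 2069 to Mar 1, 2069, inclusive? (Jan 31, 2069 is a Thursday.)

5

Jan 31, 2069 is a Thursday; the first Friday on or after it is Feb 1, 2069 (1 day later).
From Feb 1, 2069 to Mar 1, 2069: 27 + 1 = 28 days (rest of Feb, Mar).
28 ÷ 7 = 4 full weeks with remainder 0, so 4 more Fridays after the first → 5.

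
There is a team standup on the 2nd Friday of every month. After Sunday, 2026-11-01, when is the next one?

November 2026 starts on a Sunday; its first Friday is the 6th, so the 2nd Friday is the 13th — 2026-11-13.
2026-11-13 is after 2026-11-01, so that is the next one.

2026-11-13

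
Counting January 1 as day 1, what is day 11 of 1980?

11 into January → January 11.

11 January 1980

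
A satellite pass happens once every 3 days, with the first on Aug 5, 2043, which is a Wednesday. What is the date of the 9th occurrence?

The 9th occurrence is 8 intervals after the first: 8 × 3 = 24 days after Aug 5, 2043.
24 days later is Aug 29, 2043.

Aug 29, 2043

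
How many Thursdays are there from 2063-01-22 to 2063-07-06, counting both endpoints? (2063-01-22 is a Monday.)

2063-01-22 is a Monday; the first Thursday on or after it is 2063-01-25 (3 days later).
From 2063-01-25 to 2063-07-06: 6 + 28 + 31 + 30 + 31 + 30 + 6 = 162 days (rest of January, February, March, April, May, June, July).
162 ÷ 7 = 23 full weeks with remainder 1, so 23 more Thursdays after the first → 24.

24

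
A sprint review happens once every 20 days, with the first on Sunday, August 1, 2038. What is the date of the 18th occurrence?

July 7, 2039

The 18th occurrence is 17 intervals after the first: 17 × 20 = 340 days after August 1, 2038.
August has 31 days — 30 days to the end of August leaves 310.
September has 30 days (280 left).
October has 31 days (249 left).
November has 30 days (219 left).
December has 31 days (188 left).
January has 31 days (157 left).
February has 28 days (129 left).
March has 31 days (98 left).
April has 30 days (68 left).
May has 31 days (37 left).
June has 30 days (7 left).
7 days into July → July 7, 2039.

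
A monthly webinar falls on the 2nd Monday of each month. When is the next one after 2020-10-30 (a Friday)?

2020-11-09

October 2020 starts on a Thursday; its first Monday is the 5th, so the 2nd Monday is the 12th — 2020-10-12.
That is not after 2020-10-30, so look at November 2020.
November 2020 starts on a Sunday; its first Monday is the 2nd, so the 2nd Monday is the 9th — 2020-11-09.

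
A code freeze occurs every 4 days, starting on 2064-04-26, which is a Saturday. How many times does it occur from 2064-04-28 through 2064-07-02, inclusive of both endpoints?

Occurrences land 4·i days after 2064-04-26 for i = 0, 1, 2, …
2064-04-28 is 2 days after the start; 2 ÷ 4 = 0 remainder 2; since the remainder is 2, round up to i = 1. First occurrence in the window: #2 on 2064-04-30 (1×4 = 4 days in).
2064-07-02 is 67 days after the start; 67 ÷ 4 = 16 remainder 3. Last occurrence in the window: #17 on 2064-06-29.
Occurrences #2 through #17: 16 in total.

16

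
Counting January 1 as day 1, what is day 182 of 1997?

Jul 1, 1997

Jan has 31 days (182 − 31 = 151 remain).
Feb has 28 days (151 − 28 = 123 remain).
Mar has 31 days (123 − 31 = 92 remain).
Apr has 30 days (92 − 30 = 62 remain).
May has 31 days (62 − 31 = 31 remain).
Jun has 30 days (31 − 30 = 1 remain).
1 into Jul → Jul 1.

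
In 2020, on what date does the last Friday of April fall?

April 24, 2020

The first Friday of April 2020 is April 3.
April 2020 has 30 days. Adding weeks: 3, 10, 17, 24 — the last one ≤ 30 is the 24th.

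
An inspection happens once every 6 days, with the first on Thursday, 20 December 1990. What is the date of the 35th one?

The 35th occurrence is 34 intervals after the first: 34 × 6 = 204 days after 20 December 1990.
December has 31 days — 11 days to the end of December leaves 193.
January has 31 days (162 left).
February has 28 days (134 left).
March has 31 days (103 left).
April has 30 days (73 left).
May has 31 days (42 left).
June has 30 days (12 left).
12 days into July → 12 July 1991.

12 July 1991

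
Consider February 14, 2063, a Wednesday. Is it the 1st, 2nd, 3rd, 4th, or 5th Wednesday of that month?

2nd

Day 14 falls in week ⌈14/7⌉ of the month.
Days 1–7 hold the 1st Wednesday, 8–14 the 2nd, 15–21 the 3rd, 22–28 the 4th, 29–31 the 5th.
14 is in the range for the 2nd.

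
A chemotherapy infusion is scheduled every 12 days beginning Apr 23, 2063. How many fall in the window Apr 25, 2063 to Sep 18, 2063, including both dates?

12

Occurrences land 12·i days after Apr 23, 2063 for i = 0, 1, 2, …
Apr 25, 2063 is 2 days after the start; 2 ÷ 12 = 0 remainder 2; since the remainder is 2, round up to i = 1. First occurrence in the window: #2 on May 5, 2063 (1×12 = 12 days in).
Sep 18, 2063 is 148 days after the start; 148 ÷ 12 = 12 remainder 4. Last occurrence in the window: #13 on Sep 14, 2063.
Occurrences #2 through #13: 12 in total.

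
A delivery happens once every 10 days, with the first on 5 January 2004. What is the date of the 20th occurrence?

The 20th occurrence is 19 intervals after the first: 19 × 10 = 190 days after 5 January 2004.
January has 31 days — 26 days to the end of January leaves 164.
February has 29 days (135 left).
March has 31 days (104 left).
April has 30 days (74 left).
May has 31 days (43 left).
June has 30 days (13 left).
13 days into July → 13 July 2004.

13 July 2004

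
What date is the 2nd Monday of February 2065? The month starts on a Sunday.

February 2065 begins on a Sunday, so the first Monday is February 2 (1 day later).
The 2nd Monday is 1 weeks later: 2 + 7 = 9.

2065-02-09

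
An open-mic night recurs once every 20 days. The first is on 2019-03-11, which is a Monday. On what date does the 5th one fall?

2019-05-30

The 5th occurrence is 4 intervals after the first: 4 × 20 = 80 days after 2019-03-11.
March has 31 days — 20 days to the end of March leaves 60.
April has 30 days (30 left).
30 days into May → 2019-05-30.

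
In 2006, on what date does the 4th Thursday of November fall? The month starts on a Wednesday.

November 2006 begins on a Wednesday, so the first Thursday is November 2 (1 day later).
The 4th Thursday is 3 weeks later: 2 + 21 = 23.

November 23, 2006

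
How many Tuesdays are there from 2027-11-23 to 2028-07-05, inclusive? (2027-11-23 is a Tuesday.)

2027-11-23 is a Tuesday; the first Tuesday on or after it is 2027-11-23.
From 2027-11-23 to 2028-07-05: 7 + 31 + 31 + 29 + 31 + 30 + 31 + 30 + 5 = 225 days (rest of November, December, January, February, March, April, May, June, July).
225 ÷ 7 = 32 full weeks with remainder 1, so 32 more Tuesdays after the first → 33.

33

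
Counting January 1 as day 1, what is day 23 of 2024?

Jan 23, 2024

23 into Jan → Jan 23.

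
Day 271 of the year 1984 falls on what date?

January has 31 days (271 − 31 = 240 remain).
February has 29 days (240 − 29 = 211 remain).
March has 31 days (211 − 31 = 180 remain).
April has 30 days (180 − 30 = 150 remain).
May has 31 days (150 − 31 = 119 remain).
June has 30 days (119 − 30 = 89 remain).
July has 31 days (89 − 31 = 58 remain).
August has 31 days (58 − 31 = 27 remain).
27 into September → September 27.

1984-09-27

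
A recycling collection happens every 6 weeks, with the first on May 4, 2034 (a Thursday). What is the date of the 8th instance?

February 22, 2035

The 8th occurrence is 7 intervals after the first: 7 × 42 = 294 days after May 4, 2034.
May has 31 days — 27 days to the end of May leaves 267.
June has 30 days (237 left).
July has 31 days (206 left).
August has 31 days (175 left).
September has 30 days (145 left).
October has 31 days (114 left).
November has 30 days (84 left).
December has 31 days (53 left).
January has 31 days (22 left).
22 days into February → February 22, 2035.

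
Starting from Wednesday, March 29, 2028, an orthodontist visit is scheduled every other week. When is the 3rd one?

The 3rd occurrence is 2 intervals after the first: 2 × 14 = 28 days after March 29, 2028.
March has 31 days — 2 days to the end of March leaves 26.
26 days into April → April 26, 2028.

April 26, 2028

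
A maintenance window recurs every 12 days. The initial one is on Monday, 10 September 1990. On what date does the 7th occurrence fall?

21 November 1990

The 7th occurrence is 6 intervals after the first: 6 × 12 = 72 days after 10 September 1990.
September has 30 days — 20 days to the end of September leaves 52.
October has 31 days (21 left).
21 days into November → 21 November 1990.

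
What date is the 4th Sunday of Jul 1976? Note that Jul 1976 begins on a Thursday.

Jul 1976 begins on a Thursday, so the first Sunday is Jul 4 (3 days later).
The 4th Sunday is 3 weeks later: 4 + 21 = 25.

Jul 25, 1976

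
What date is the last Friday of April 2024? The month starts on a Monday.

April 26, 2024

April 2024 begins on a Monday, so the first Friday is April 5 (4 days later).
April 2024 has 30 days. Adding weeks: 5, 12, 19, 26 — the last one ≤ 30 is the 26th.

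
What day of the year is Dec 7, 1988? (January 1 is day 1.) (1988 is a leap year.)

342

Days in months before Dec: 31 + 29 + 31 + 30 + 31 + 30 + 31 + 31 + 30 + 31 + 30 = 335.
Plus 7 days into Dec → day 342.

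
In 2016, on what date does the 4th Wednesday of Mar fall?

Mar 23, 2016

Mar 2016 begins on a Tuesday, so the first Wednesday is Mar 2 (1 day later).
The 4th Wednesday is 3 weeks later: 2 + 21 = 23.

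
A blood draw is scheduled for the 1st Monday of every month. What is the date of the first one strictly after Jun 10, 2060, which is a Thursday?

Jul 5, 2060

Jun 2060 starts on a Tuesday, so its 1st Monday is Jun 7, 2060 (6 days in).
That is not after Jun 10, 2060, so look at Jul 2060.
Jul 2060 starts on a Thursday, so its 1st Monday is Jul 5, 2060 (4 days in).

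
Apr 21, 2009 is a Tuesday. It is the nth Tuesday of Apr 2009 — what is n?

3rd

Day 21 falls in week ⌈21/7⌉ of the month.
Days 1–7 hold the 1st Tuesday, 8–14 the 2nd, 15–21 the 3rd, 22–28 the 4th, 29–31 the 5th.
21 is in the range for the 3rd.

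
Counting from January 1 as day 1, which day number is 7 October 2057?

Days in months before October: 31 + 28 + 31 + 30 + 31 + 30 + 31 + 31 + 30 = 273.
Plus 7 days into October → day 280.

280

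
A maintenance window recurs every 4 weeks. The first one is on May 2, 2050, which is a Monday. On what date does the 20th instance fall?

Oct 16, 2051

The 20th occurrence is 19 intervals after the first: 19 × 28 = 532 days after May 2, 2050.
May has 31 days — 29 days to the end of May leaves 503.
From end of May to end of 2050 is 214 days (289 left).
Jan has 31 days (258 left).
Feb has 28 days (230 left).
Mar has 31 days (199 left).
Apr has 30 days (169 left).
May has 31 days (138 left).
Jun has 30 days (108 left).
Jul has 31 days (77 left).
Aug has 31 days (46 left).
Sep has 30 days (16 left).
16 days into Oct → Oct 16, 2051.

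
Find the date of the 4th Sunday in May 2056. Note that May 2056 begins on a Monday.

May 2056 begins on a Monday, so the first Sunday is May 7 (6 days later).
The 4th Sunday is 3 weeks later: 7 + 21 = 28.

2056-05-28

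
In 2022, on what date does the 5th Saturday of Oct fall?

Oct 29, 2022

The first Saturday of Oct 2022 is Oct 1.
The 5th Saturday is 4 weeks later: 1 + 28 = 29.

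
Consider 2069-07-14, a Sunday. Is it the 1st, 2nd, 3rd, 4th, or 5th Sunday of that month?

Day 14 falls in week ⌈14/7⌉ of the month.
Days 1–7 hold the 1st Sunday, 8–14 the 2nd, 15–21 the 3rd, 22–28 the 4th, 29–31 the 5th.
14 is in the range for the 2nd.

2nd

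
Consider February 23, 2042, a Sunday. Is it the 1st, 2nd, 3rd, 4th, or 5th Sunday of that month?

Day 23 falls in week ⌈23/7⌉ of the month.
Days 1–7 hold the 1st Sunday, 8–14 the 2nd, 15–21 the 3rd, 22–28 the 4th, 29–31 the 5th.
23 is in the range for the 4th.

4th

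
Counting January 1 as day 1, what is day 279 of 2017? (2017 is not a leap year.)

6 October 2017

January has 31 days (279 − 31 = 248 remain).
February has 28 days (248 − 28 = 220 remain).
March has 31 days (220 − 31 = 189 remain).
April has 30 days (189 − 30 = 159 remain).
May has 31 days (159 − 31 = 128 remain).
June has 30 days (128 − 30 = 98 remain).
July has 31 days (98 − 31 = 67 remain).
August has 31 days (67 − 31 = 36 remain).
September has 30 days (36 − 30 = 6 remain).
6 into October → October 6.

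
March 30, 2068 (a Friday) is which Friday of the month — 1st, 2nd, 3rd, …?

5th

Day 30 falls in week ⌈30/7⌉ of the month.
Days 1–7 hold the 1st Friday, 8–14 the 2nd, 15–21 the 3rd, 22–28 the 4th, 29–31 the 5th.
30 is in the range for the 5th.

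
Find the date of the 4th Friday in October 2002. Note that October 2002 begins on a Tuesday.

2002-10-25

October 2002 begins on a Tuesday, so the first Friday is October 4 (3 days later).
The 4th Friday is 3 weeks later: 4 + 21 = 25.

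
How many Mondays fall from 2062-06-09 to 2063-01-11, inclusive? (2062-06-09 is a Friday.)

2062-06-09 is a Friday; the first Monday on or after it is 2062-06-12 (3 days later).
From 2062-06-12 to 2063-01-11: 18 + 31 + 31 + 30 + 31 + 30 + 31 + 11 = 213 days (rest of June, July, August, September, October, November, December, January).
213 ÷ 7 = 30 full weeks with remainder 3, so 30 more Mondays after the first → 31.

31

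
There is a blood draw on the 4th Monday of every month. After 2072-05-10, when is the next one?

2072-05-23

May 2072 starts on a Sunday; its first Monday is the 2nd, so the 4th Monday is the 23rd — 2072-05-23.
2072-05-23 is after 2072-05-10, so that is the next one.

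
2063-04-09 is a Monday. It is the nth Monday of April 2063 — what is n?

Day 9 falls in week ⌈9/7⌉ of the month.
Days 1–7 hold the 1st Monday, 8–14 the 2nd, 15–21 the 3rd, 22–28 the 4th, 29–31 the 5th.
9 is in the range for the 2nd.

2nd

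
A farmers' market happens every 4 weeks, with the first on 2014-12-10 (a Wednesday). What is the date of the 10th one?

The 10th occurrence is 9 intervals after the first: 9 × 28 = 252 days after 2014-12-10.
December has 31 days — 21 days to the end of December leaves 231.
January has 31 days (200 left).
February has 28 days (172 left).
March has 31 days (141 left).
April has 30 days (111 left).
May has 31 days (80 left).
June has 30 days (50 left).
July has 31 days (19 left).
19 days into August → 2015-08-19.

2015-08-19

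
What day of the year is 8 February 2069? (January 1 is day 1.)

39

Days in months before February: 31 = 31.
Plus 8 days into February → day 39.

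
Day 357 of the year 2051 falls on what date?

January has 31 days (357 − 31 = 326 remain).
February has 28 days (326 − 28 = 298 remain).
March has 31 days (298 − 31 = 267 remain).
April has 30 days (267 − 30 = 237 remain).
May has 31 days (237 − 31 = 206 remain).
June has 30 days (206 − 30 = 176 remain).
July has 31 days (176 − 31 = 145 remain).
August has 31 days (145 − 31 = 114 remain).
September has 30 days (114 − 30 = 84 remain).
October has 31 days (84 − 31 = 53 remain).
November has 30 days (53 − 30 = 23 remain).
23 into December → December 23.

December 23, 2051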